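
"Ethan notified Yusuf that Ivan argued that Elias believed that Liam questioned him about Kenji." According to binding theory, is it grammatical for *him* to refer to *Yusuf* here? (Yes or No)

*Yusuf* is an R-expression; Principle C requires it to be free (not bound by any c-commanding expression).
— him: object of the clause headed by 'questioned'; the pronoun does not c-command the R-expression — coreference allowed.

Yes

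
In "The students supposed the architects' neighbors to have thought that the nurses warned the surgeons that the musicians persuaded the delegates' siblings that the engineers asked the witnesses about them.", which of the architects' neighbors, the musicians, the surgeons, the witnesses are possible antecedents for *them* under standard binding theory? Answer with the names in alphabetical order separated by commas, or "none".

*them* is a pronoun; Principle B requires it to be free in its binding domain — the clause headed by 'asked'.
— the architects' neighbors: subject of the clause headed by 'thought'; c-commands the pronoun but lies outside its binding domain — allowed.
— the musicians: subject of the clause headed by 'persuaded'; c-commands the pronoun but lies outside its binding domain — allowed.
— the surgeons: object of the clause headed by 'warned'; c-commands the pronoun but lies outside its binding domain — allowed.
— the witnesses: object of the clause headed by 'asked'; c-commands the pronoun within its binding domain — blocked (Principle B).

the architects' neighbors, the musicians, the surgeons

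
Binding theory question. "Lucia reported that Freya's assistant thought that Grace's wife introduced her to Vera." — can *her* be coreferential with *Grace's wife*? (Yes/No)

No

*her* is a pronoun; Principle B requires it to be free in its binding domain — the clause headed by 'introduced'.
— Grace's wife: subject of the clause headed by 'introduced'; c-commands the pronoun within its binding domain — blocked (Principle B).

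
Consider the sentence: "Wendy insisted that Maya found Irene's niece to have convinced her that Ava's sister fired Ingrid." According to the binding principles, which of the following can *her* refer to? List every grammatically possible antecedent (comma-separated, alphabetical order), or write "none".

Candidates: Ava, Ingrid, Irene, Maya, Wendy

Irene, Maya, Wendy

*her* is a pronoun; Principle B requires it to be free in its binding domain — the clause headed by 'convinced'.
— Ava: possessor inside the subject DP of the clause headed by 'fired'; is c-commanded by the pronoun; coreference would bind this R-expression — blocked (Principle C).
— Ingrid: object of the clause headed by 'fired'; is c-commanded by the pronoun; coreference would bind this R-expression — blocked (Principle C).
— Irene: possessor inside the subject DP of the clause headed by 'convinced'; does not c-command the pronoun — Principle B does not apply; allowed.
— Maya: subject of the clause headed by 'found'; c-commands the pronoun but lies outside its binding domain — allowed.
— Wendy: subject of the matrix clause; c-commands the pronoun but lies outside its binding domain — allowed.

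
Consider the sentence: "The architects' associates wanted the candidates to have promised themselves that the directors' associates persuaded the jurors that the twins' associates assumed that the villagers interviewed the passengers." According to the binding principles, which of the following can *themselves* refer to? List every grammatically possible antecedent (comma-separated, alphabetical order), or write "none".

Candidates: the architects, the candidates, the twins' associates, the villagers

the candidates

*themselves* is a reflexive; Principle A requires it to be bound within its binding domain — the clause headed by 'promised'.
— the architects: possessor inside the subject DP of the matrix clause; does not c-command the reflexive — cannot bind it (Principle A).
— the candidates: subject of the clause headed by 'promised'; c-commands the reflexive within its binding domain — allowed (Principle A).
— the twins' associates: subject of the clause headed by 'assumed'; does not c-command the reflexive — cannot bind it (Principle A).
— the villagers: subject of the clause headed by 'interviewed'; does not c-command the reflexive — cannot bind it (Principle A).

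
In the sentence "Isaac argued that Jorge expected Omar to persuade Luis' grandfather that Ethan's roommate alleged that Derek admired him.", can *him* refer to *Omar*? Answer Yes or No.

Yes

*him* is a pronoun; Principle B requires it to be free in its binding domain — the clause headed by 'admired'.
— Omar: subject of the clause headed by 'persuade'; c-commands the pronoun but lies outside its binding domain — allowed.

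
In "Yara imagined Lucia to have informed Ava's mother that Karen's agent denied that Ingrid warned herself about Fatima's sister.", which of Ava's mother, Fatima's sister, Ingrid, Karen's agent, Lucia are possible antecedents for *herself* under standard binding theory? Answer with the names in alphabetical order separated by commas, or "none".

Ingrid

*herself* is a reflexive; Principle A requires it to be bound within its binding domain — the clause headed by 'warned'.
— Ava's mother: object of the clause headed by 'informed'; c-commands the reflexive but lies outside its binding domain — cannot bind it (Principle A).
— Fatima's sister: second object of the clause headed by 'warned'; does not c-command the reflexive — cannot bind it (Principle A).
— Ingrid: subject of the clause headed by 'warned'; c-commands the reflexive within its binding domain — allowed (Principle A).
— Karen's agent: subject of the clause headed by 'denied'; c-commands the reflexive but lies outside its binding domain — cannot bind it (Principle A).
— Lucia: subject of the clause headed by 'informed'; c-commands the reflexive but lies outside its binding domain — cannot bind it (Principle A).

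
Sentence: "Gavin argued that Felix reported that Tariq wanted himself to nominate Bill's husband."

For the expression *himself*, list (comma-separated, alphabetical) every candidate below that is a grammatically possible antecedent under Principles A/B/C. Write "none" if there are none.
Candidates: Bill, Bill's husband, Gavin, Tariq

*himself* is a reflexive; Principle A requires it to be bound within its binding domain — the clause headed by 'wanted'.
— Bill: possessor inside the object DP of the clause headed by 'nominate'; does not c-command the reflexive — cannot bind it (Principle A).
— Bill's husband: object of the clause headed by 'nominate'; does not c-command the reflexive — cannot bind it (Principle A).
— Gavin: subject of the matrix clause; c-commands the reflexive but lies outside its binding domain — cannot bind it (Principle A).
— Tariq: subject of the clause headed by 'wanted'; c-commands the reflexive within its binding domain — allowed (Principle A).

Tariq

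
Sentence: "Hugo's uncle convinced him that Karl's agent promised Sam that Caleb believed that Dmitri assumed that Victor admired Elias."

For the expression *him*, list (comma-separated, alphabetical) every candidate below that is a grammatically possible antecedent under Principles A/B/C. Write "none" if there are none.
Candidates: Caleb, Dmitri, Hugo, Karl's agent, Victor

Hugo

*him* is a pronoun; Principle B requires it to be free in its binding domain — the matrix clause.
— Caleb: subject of the clause headed by 'believed'; is c-commanded by the pronoun; coreference would bind this R-expression — blocked (Principle C).
— Dmitri: subject of the clause headed by 'assumed'; is c-commanded by the pronoun; coreference would bind this R-expression — blocked (Principle C).
— Hugo: possessor inside the subject DP of the matrix clause; does not c-command the pronoun — Principle B does not apply; allowed.
— Karl's agent: subject of the clause headed by 'promised'; is c-commanded by the pronoun; coreference would bind this R-expression — blocked (Principle C).
— Victor: subject of the clause headed by 'admired'; is c-commanded by the pronoun; coreference would bind this R-expression — blocked (Principle C).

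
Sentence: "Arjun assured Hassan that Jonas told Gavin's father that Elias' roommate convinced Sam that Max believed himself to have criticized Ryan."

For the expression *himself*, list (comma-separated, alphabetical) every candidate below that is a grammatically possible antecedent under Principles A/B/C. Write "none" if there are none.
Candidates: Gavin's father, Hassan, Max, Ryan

*himself* is a reflexive; Principle A requires it to be bound within its binding domain — the clause headed by 'believed'.
— Gavin's father: object of the clause headed by 'told'; c-commands the reflexive but lies outside its binding domain — cannot bind it (Principle A).
— Hassan: object of the matrix clause; c-commands the reflexive but lies outside its binding domain — cannot bind it (Principle A).
— Max: subject of the clause headed by 'believed'; c-commands the reflexive within its binding domain — allowed (Principle A).
— Ryan: object of the clause headed by 'criticized'; does not c-command the reflexive — cannot bind it (Principle A).

Max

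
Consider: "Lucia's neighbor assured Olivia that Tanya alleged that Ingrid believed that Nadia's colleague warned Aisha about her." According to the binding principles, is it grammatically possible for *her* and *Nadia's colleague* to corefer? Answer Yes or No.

*her* is a pronoun; Principle B requires it to be free in its binding domain — the clause headed by 'warned'.
— Nadia's colleague: subject of the clause headed by 'warned'; c-commands the pronoun within its binding domain — blocked (Principle B).

No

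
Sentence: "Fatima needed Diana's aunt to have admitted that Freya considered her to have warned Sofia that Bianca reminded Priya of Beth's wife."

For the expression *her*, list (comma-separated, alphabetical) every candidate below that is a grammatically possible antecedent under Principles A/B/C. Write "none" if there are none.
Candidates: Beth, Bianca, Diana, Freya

Diana

*her* is a pronoun; Principle B requires it to be free in its binding domain — the clause headed by 'considered'.
— Beth: possessor inside the second object DP of the clause headed by 'reminded'; is c-commanded by the pronoun; coreference would bind this R-expression — blocked (Principle C).
— Bianca: subject of the clause headed by 'reminded'; is c-commanded by the pronoun; coreference would bind this R-expression — blocked (Principle C).
— Diana: possessor inside the subject DP of the clause headed by 'admitted'; does not c-command the pronoun — Principle B does not apply; allowed.
— Freya: subject of the clause headed by 'considered'; c-commands the pronoun within its binding domain — blocked (Principle B).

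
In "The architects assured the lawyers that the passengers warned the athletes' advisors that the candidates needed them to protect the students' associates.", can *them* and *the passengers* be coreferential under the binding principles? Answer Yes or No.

*the passengers* is an R-expression; Principle C requires it to be free (not bound by any c-commanding expression).
— them: subject of the clause headed by 'protect'; the pronoun does not c-command the R-expression — coreference allowed.

Yes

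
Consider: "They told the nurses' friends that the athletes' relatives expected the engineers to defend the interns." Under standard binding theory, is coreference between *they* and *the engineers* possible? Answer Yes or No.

No

*the engineers* is an R-expression; Principle C requires it to be free (not bound by any c-commanding expression).
— they: subject of the matrix clause; the pronoun c-commands the R-expression — coreference blocked (Principle C).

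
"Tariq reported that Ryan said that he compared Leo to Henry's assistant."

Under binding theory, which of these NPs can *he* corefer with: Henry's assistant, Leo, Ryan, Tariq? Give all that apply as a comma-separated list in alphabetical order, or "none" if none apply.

*he* is a pronoun; Principle B requires it to be free in its binding domain — the clause headed by 'compared'.
— Henry's assistant: second object of the clause headed by 'compared'; is c-commanded by the pronoun; coreference would bind this R-expression — blocked (Principle C).
— Leo: object of the clause headed by 'compared'; is c-commanded by the pronoun; coreference would bind this R-expression — blocked (Principle C).
— Ryan: subject of the clause headed by 'said'; c-commands the pronoun but lies outside its binding domain — allowed.
— Tariq: subject of the matrix clause; c-commands the pronoun but lies outside its binding domain — allowed.

Ryan, Tariq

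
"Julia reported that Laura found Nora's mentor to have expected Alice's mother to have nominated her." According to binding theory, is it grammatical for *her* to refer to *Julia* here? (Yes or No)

*Julia* is an R-expression; Principle C requires it to be free (not bound by any c-commanding expression).
— her: object of the clause headed by 'nominated'; the pronoun does not c-command the R-expression — coreference allowed.

Yes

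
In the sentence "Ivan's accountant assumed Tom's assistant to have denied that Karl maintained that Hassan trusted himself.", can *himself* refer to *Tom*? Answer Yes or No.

*himself* is a reflexive; Principle A requires it to be bound within its binding domain — the clause headed by 'trusted'.
— Tom: possessor inside the subject DP of the clause headed by 'denied'; does not c-command the reflexive — cannot bind it (Principle A).

No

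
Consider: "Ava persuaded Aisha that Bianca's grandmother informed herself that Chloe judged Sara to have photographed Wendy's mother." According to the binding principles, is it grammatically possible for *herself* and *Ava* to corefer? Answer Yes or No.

No

*herself* is a reflexive; Principle A requires it to be bound within its binding domain — the clause headed by 'informed'.
— Ava: subject of the matrix clause; c-commands the reflexive but lies outside its binding domain — cannot bind it (Principle A).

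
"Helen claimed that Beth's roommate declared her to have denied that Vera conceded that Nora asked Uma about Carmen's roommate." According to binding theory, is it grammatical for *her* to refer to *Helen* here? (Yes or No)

Yes

*Helen* is an R-expression; Principle C requires it to be free (not bound by any c-commanding expression).
— her: subject of the clause headed by 'denied'; the pronoun does not c-command the R-expression — coreference allowed.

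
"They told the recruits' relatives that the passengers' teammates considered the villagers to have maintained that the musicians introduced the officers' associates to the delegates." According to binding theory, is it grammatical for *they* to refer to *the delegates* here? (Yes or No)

No

*the delegates* is an R-expression; Principle C requires it to be free (not bound by any c-commanding expression).
— they: subject of the matrix clause; the pronoun c-commands the R-expression — coreference blocked (Principle C).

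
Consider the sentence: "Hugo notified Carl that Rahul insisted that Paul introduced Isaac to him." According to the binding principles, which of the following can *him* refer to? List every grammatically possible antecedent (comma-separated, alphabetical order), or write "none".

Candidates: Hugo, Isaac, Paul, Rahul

*him* is a pronoun; Principle B requires it to be free in its binding domain — the clause headed by 'introduced'.
— Hugo: subject of the matrix clause; c-commands the pronoun but lies outside its binding domain — allowed.
— Isaac: object of the clause headed by 'introduced'; c-commands the pronoun within its binding domain — blocked (Principle B).
— Paul: subject of the clause headed by 'introduced'; c-commands the pronoun within its binding domain — blocked (Principle B).
— Rahul: subject of the clause headed by 'insisted'; c-commands the pronoun but lies outside its binding domain — allowed.

Hugo, Rahul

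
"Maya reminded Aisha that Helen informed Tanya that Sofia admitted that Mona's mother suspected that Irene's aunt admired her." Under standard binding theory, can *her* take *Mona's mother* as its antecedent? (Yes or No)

*her* is a pronoun; Principle B requires it to be free in its binding domain — the clause headed by 'admired'.
— Mona's mother: subject of the clause headed by 'suspected'; c-commands the pronoun but lies outside its binding domain — allowed.

Yes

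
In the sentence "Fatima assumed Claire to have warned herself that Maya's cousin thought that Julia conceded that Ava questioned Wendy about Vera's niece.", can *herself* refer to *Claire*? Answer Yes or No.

*herself* is a reflexive; Principle A requires it to be bound within its binding domain — the clause headed by 'warned'.
— Claire: subject of the clause headed by 'warned'; c-commands the reflexive within its binding domain — allowed (Principle A).

Yes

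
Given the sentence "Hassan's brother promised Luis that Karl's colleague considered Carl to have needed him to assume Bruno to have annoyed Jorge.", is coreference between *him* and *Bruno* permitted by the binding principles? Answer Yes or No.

*him* is a pronoun; Principle B requires it to be free in its binding domain — the clause headed by 'needed'.
— Bruno: subject of the clause headed by 'annoyed'; is c-commanded by the pronoun; coreference would bind this R-expression — blocked (Principle C).

No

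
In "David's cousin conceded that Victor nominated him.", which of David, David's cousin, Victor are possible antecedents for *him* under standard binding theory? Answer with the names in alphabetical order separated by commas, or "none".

David, David's cousin

*him* is a pronoun; Principle B requires it to be free in its binding domain — the clause headed by 'nominated'.
— David: possessor inside the subject DP of the matrix clause; does not c-command the pronoun — Principle B does not apply; allowed.
— David's cousin: subject of the matrix clause; c-commands the pronoun but lies outside its binding domain — allowed.
— Victor: subject of the clause headed by 'nominated'; c-commands the pronoun within its binding domain — blocked (Principle B).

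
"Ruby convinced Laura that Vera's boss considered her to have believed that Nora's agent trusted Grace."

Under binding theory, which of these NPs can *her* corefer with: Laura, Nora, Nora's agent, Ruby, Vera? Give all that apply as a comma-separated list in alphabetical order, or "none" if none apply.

Laura, Ruby, Vera

*her* is a pronoun; Principle B requires it to be free in its binding domain — the clause headed by 'considered'.
— Laura: object of the matrix clause; c-commands the pronoun but lies outside its binding domain — allowed.
— Nora: possessor inside the subject DP of the clause headed by 'trusted'; is c-commanded by the pronoun; coreference would bind this R-expression — blocked (Principle C).
— Nora's agent: subject of the clause headed by 'trusted'; is c-commanded by the pronoun; coreference would bind this R-expression — blocked (Principle C).
— Ruby: subject of the matrix clause; c-commands the pronoun but lies outside its binding domain — allowed.
— Vera: possessor inside the subject DP of the clause headed by 'considered'; does not c-command the pronoun — Principle B does not apply; allowed.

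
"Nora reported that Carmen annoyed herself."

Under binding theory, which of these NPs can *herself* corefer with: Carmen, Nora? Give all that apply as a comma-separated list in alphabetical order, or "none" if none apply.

*herself* is a reflexive; Principle A requires it to be bound within its binding domain — the clause headed by 'annoyed'.
— Carmen: subject of the clause headed by 'annoyed'; c-commands the reflexive within its binding domain — allowed (Principle A).
— Nora: subject of the matrix clause; c-commands the reflexive but lies outside its binding domain — cannot bind it (Principle A).

Carmen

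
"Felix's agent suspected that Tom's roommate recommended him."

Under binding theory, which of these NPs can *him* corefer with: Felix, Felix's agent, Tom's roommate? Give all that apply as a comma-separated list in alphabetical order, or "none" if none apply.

Felix, Felix's agent

*him* is a pronoun; Principle B requires it to be free in its binding domain — the clause headed by 'recommended'.
— Felix: possessor inside the subject DP of the matrix clause; does not c-command the pronoun — Principle B does not apply; allowed.
— Felix's agent: subject of the matrix clause; c-commands the pronoun but lies outside its binding domain — allowed.
— Tom's roommate: subject of the clause headed by 'recommended'; c-commands the pronoun within its binding domain — blocked (Principle B).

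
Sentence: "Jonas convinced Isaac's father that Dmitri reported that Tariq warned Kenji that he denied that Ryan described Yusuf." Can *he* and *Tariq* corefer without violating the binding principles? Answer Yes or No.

*Tariq* is an R-expression; Principle C requires it to be free (not bound by any c-commanding expression).
— he: subject of the clause headed by 'denied'; the pronoun does not c-command the R-expression — coreference allowed.

Yes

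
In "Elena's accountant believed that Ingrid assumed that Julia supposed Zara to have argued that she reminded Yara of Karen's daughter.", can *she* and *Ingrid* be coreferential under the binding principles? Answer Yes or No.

Yes

*Ingrid* is an R-expression; Principle C requires it to be free (not bound by any c-commanding expression).
— she: subject of the clause headed by 'reminded'; the pronoun does not c-command the R-expression — coreference allowed.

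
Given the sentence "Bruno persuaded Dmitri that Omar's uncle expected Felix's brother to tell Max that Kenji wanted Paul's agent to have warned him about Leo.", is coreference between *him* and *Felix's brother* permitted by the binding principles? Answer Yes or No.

Yes

*him* is a pronoun; Principle B requires it to be free in its binding domain — the clause headed by 'warned'.
— Felix's brother: subject of the clause headed by 'tell'; c-commands the pronoun but lies outside its binding domain — allowed.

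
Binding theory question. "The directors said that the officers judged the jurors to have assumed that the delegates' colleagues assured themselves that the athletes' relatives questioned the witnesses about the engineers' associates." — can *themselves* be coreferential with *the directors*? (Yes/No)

No

*themselves* is a reflexive; Principle A requires it to be bound within its binding domain — the clause headed by 'assured'.
— the directors: subject of the matrix clause; c-commands the reflexive but lies outside its binding domain — cannot bind it (Principle A).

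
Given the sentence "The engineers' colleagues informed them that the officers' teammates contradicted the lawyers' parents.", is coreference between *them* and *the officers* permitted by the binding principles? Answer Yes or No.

No

*them* is a pronoun; Principle B requires it to be free in its binding domain — the matrix clause.
— the officers: possessor inside the subject DP of the clause headed by 'contradicted'; is c-commanded by the pronoun; coreference would bind this R-expression — blocked (Principle C).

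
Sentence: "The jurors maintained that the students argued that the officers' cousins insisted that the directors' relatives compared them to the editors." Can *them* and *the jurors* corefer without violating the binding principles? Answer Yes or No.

*the jurors* is an R-expression; Principle C requires it to be free (not bound by any c-commanding expression).
— them: object of the clause headed by 'compared'; the pronoun does not c-command the R-expression — coreference allowed.

Yes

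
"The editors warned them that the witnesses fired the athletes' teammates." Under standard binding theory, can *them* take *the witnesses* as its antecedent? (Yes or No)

No

*them* is a pronoun; Principle B requires it to be free in its binding domain — the matrix clause.
— the witnesses: subject of the clause headed by 'fired'; is c-commanded by the pronoun; coreference would bind this R-expression — blocked (Principle C).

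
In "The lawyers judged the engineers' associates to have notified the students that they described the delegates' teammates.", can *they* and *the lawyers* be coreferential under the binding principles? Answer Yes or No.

*the lawyers* is an R-expression; Principle C requires it to be free (not bound by any c-commanding expression).
— they: subject of the clause headed by 'described'; the pronoun does not c-command the R-expression — coreference allowed.

Yes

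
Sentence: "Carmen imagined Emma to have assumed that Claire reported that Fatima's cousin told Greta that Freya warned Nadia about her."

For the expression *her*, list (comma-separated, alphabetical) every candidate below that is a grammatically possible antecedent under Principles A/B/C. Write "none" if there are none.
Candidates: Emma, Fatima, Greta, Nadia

*her* is a pronoun; Principle B requires it to be free in its binding domain — the clause headed by 'warned'.
— Emma: subject of the clause headed by 'assumed'; c-commands the pronoun but lies outside its binding domain — allowed.
— Fatima: possessor inside the subject DP of the clause headed by 'told'; does not c-command the pronoun — Principle B does not apply; allowed.
— Greta: object of the clause headed by 'told'; c-commands the pronoun but lies outside its binding domain — allowed.
— Nadia: object of the clause headed by 'warned'; c-commands the pronoun within its binding domain — blocked (Principle B).

Emma, Fatima, Greta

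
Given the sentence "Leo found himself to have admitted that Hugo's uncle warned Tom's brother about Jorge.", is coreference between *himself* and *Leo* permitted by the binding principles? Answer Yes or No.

Yes

*himself* is a reflexive; Principle A requires it to be bound within its binding domain — the matrix clause.
— Leo: subject of the matrix clause; c-commands the reflexive within its binding domain — allowed (Principle A).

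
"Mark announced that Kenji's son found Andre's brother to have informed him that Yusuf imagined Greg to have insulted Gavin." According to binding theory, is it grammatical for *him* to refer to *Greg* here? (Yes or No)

*Greg* is an R-expression; Principle C requires it to be free (not bound by any c-commanding expression).
— him: object of the clause headed by 'informed'; the pronoun c-commands the R-expression — coreference blocked (Principle C).

No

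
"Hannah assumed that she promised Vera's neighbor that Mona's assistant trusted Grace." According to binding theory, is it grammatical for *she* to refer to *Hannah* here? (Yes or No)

*Hannah* is an R-expression; Principle C requires it to be free (not bound by any c-commanding expression).
— she: subject of the clause headed by 'promised'; the pronoun does not c-command the R-expression — coreference allowed.

Yes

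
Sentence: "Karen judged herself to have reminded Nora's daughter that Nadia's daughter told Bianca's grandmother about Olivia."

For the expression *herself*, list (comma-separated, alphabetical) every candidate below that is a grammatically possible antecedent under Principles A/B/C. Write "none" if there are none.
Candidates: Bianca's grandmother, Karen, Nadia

Karen

*herself* is a reflexive; Principle A requires it to be bound within its binding domain — the matrix clause.
— Bianca's grandmother: object of the clause headed by 'told'; does not c-command the reflexive — cannot bind it (Principle A).
— Karen: subject of the matrix clause; c-commands the reflexive within its binding domain — allowed (Principle A).
— Nadia: possessor inside the subject DP of the clause headed by 'told'; does not c-command the reflexive — cannot bind it (Principle A).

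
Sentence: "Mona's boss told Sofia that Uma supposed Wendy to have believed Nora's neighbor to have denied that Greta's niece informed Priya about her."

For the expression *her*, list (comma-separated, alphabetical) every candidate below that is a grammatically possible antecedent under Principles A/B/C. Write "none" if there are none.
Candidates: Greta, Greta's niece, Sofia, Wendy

Greta, Sofia, Wendy

*her* is a pronoun; Principle B requires it to be free in its binding domain — the clause headed by 'informed'.
— Greta: possessor inside the subject DP of the clause headed by 'informed'; does not c-command the pronoun — Principle B does not apply; allowed.
— Greta's niece: subject of the clause headed by 'informed'; c-commands the pronoun within its binding domain — blocked (Principle B).
— Sofia: object of the matrix clause; c-commands the pronoun but lies outside its binding domain — allowed.
— Wendy: subject of the clause headed by 'believed'; c-commands the pronoun but lies outside its binding domain — allowed.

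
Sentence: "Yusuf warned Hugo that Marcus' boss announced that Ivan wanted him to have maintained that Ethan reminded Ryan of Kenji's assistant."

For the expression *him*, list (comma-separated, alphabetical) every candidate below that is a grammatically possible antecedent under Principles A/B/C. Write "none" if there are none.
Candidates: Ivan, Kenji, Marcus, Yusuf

Marcus, Yusuf

*him* is a pronoun; Principle B requires it to be free in its binding domain — the clause headed by 'wanted'.
— Ivan: subject of the clause headed by 'wanted'; c-commands the pronoun within its binding domain — blocked (Principle B).
— Kenji: possessor inside the second object DP of the clause headed by 'reminded'; is c-commanded by the pronoun; coreference would bind this R-expression — blocked (Principle C).
— Marcus: possessor inside the subject DP of the clause headed by 'announced'; does not c-command the pronoun — Principle B does not apply; allowed.
— Yusuf: subject of the matrix clause; c-commands the pronoun but lies outside its binding domain — allowed.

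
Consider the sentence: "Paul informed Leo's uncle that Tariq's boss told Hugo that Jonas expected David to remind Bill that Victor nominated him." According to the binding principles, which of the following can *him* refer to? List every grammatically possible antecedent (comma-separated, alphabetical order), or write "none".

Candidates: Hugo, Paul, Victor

*him* is a pronoun; Principle B requires it to be free in its binding domain — the clause headed by 'nominated'.
— Hugo: object of the clause headed by 'told'; c-commands the pronoun but lies outside its binding domain — allowed.
— Paul: subject of the matrix clause; c-commands the pronoun but lies outside its binding domain — allowed.
— Victor: subject of the clause headed by 'nominated'; c-commands the pronoun within its binding domain — blocked (Principle B).

Hugo, Paul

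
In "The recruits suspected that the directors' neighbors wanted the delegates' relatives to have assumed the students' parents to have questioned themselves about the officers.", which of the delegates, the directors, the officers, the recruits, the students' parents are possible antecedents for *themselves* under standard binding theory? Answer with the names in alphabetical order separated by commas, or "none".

the students' parents

*themselves* is a reflexive; Principle A requires it to be bound within its binding domain — the clause headed by 'questioned'.
— the delegates: possessor inside the subject DP of the clause headed by 'assumed'; does not c-command the reflexive — cannot bind it (Principle A).
— the directors: possessor inside the subject DP of the clause headed by 'wanted'; does not c-command the reflexive — cannot bind it (Principle A).
— the officers: second object of the clause headed by 'questioned'; does not c-command the reflexive — cannot bind it (Principle A).
— the recruits: subject of the matrix clause; c-commands the reflexive but lies outside its binding domain — cannot bind it (Principle A).
— the students' parents: subject of the clause headed by 'questioned'; c-commands the reflexive within its binding domain — allowed (Principle A).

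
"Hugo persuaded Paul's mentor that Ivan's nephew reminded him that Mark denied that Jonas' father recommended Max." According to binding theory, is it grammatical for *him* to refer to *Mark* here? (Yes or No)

No

*Mark* is an R-expression; Principle C requires it to be free (not bound by any c-commanding expression).
— him: object of the clause headed by 'reminded'; the pronoun c-commands the R-expression — coreference blocked (Principle C).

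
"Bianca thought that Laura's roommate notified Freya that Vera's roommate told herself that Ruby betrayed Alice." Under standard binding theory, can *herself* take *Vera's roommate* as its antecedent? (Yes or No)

*herself* is a reflexive; Principle A requires it to be bound within its binding domain — the clause headed by 'told'.
— Vera's roommate: subject of the clause headed by 'told'; c-commands the reflexive within its binding domain — allowed (Principle A).

Yes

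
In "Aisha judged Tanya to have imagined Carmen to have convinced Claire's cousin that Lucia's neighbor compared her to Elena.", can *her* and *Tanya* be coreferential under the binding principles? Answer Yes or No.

Yes

*Tanya* is an R-expression; Principle C requires it to be free (not bound by any c-commanding expression).
— her: object of the clause headed by 'compared'; the pronoun does not c-command the R-expression — coreference allowed.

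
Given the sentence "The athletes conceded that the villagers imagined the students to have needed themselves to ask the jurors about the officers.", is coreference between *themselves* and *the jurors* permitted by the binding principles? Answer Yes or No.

No

*themselves* is a reflexive; Principle A requires it to be bound within its binding domain — the clause headed by 'needed'.
— the jurors: object of the clause headed by 'ask'; does not c-command the reflexive — cannot bind it (Principle A).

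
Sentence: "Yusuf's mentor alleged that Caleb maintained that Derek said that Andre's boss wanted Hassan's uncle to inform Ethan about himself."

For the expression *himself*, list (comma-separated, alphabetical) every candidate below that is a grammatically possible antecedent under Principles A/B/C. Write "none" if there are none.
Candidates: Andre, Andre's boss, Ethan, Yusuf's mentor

Ethan

*himself* is a reflexive; Principle A requires it to be bound within its binding domain — the clause headed by 'inform'.
— Andre: possessor inside the subject DP of the clause headed by 'wanted'; does not c-command the reflexive — cannot bind it (Principle A).
— Andre's boss: subject of the clause headed by 'wanted'; c-commands the reflexive but lies outside its binding domain — cannot bind it (Principle A).
— Ethan: object of the clause headed by 'inform'; c-commands the reflexive within its binding domain — allowed (Principle A).
— Yusuf's mentor: subject of the matrix clause; c-commands the reflexive but lies outside its binding domain — cannot bind it (Principle A).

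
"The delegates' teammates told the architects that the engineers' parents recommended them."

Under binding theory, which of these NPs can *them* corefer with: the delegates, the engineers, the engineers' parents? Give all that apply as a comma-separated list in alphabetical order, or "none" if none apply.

the delegates, the engineers

*them* is a pronoun; Principle B requires it to be free in its binding domain — the clause headed by 'recommended'.
— the delegates: possessor inside the subject DP of the matrix clause; does not c-command the pronoun — Principle B does not apply; allowed.
— the engineers: possessor inside the subject DP of the clause headed by 'recommended'; does not c-command the pronoun — Principle B does not apply; allowed.
— the engineers' parents: subject of the clause headed by 'recommended'; c-commands the pronoun within its binding domain — blocked (Principle B).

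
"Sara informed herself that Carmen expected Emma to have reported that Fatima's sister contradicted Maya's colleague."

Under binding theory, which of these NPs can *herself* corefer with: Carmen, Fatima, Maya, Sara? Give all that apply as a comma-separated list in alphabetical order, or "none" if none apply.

*herself* is a reflexive; Principle A requires it to be bound within its binding domain — the matrix clause.
— Carmen: subject of the clause headed by 'expected'; does not c-command the reflexive — cannot bind it (Principle A).
— Fatima: possessor inside the subject DP of the clause headed by 'contradicted'; does not c-command the reflexive — cannot bind it (Principle A).
— Maya: possessor inside the object DP of the clause headed by 'contradicted'; does not c-command the reflexive — cannot bind it (Principle A).
— Sara: subject of the matrix clause; c-commands the reflexive within its binding domain — allowed (Principle A).

Sara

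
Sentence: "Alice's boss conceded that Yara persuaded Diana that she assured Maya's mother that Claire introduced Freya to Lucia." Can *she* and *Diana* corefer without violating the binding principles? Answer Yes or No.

*Diana* is an R-expression; Principle C requires it to be free (not bound by any c-commanding expression).
— she: subject of the clause headed by 'assured'; the pronoun does not c-command the R-expression — coreference allowed.

Yes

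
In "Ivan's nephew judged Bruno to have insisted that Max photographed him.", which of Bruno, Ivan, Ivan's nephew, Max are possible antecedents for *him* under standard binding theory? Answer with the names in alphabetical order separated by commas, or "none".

Bruno, Ivan, Ivan's nephew

*him* is a pronoun; Principle B requires it to be free in its binding domain — the clause headed by 'photographed'.
— Bruno: subject of the clause headed by 'insisted'; c-commands the pronoun but lies outside its binding domain — allowed.
— Ivan: possessor inside the subject DP of the matrix clause; does not c-command the pronoun — Principle B does not apply; allowed.
— Ivan's nephew: subject of the matrix clause; c-commands the pronoun but lies outside its binding domain — allowed.
— Max: subject of the clause headed by 'photographed'; c-commands the pronoun within its binding domain — blocked (Principle B).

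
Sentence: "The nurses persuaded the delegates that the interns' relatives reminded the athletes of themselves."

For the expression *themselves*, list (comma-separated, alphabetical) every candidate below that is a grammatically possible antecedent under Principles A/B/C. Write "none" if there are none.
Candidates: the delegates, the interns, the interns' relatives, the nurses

the interns' relatives

*themselves* is a reflexive; Principle A requires it to be bound within its binding domain — the clause headed by 'reminded'.
— the delegates: object of the matrix clause; c-commands the reflexive but lies outside its binding domain — cannot bind it (Principle A).
— the interns: possessor inside the subject DP of the clause headed by 'reminded'; does not c-command the reflexive — cannot bind it (Principle A).
— the interns' relatives: subject of the clause headed by 'reminded'; c-commands the reflexive within its binding domain — allowed (Principle A).
— the nurses: subject of the matrix clause; c-commands the reflexive but lies outside its binding domain — cannot bind it (Principle A).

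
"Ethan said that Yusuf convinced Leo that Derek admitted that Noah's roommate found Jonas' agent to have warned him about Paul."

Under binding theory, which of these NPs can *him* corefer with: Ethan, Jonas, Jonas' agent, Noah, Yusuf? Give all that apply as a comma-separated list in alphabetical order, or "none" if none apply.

*him* is a pronoun; Principle B requires it to be free in its binding domain — the clause headed by 'warned'.
— Ethan: subject of the matrix clause; c-commands the pronoun but lies outside its binding domain — allowed.
— Jonas: possessor inside the subject DP of the clause headed by 'warned'; does not c-command the pronoun — Principle B does not apply; allowed.
— Jonas' agent: subject of the clause headed by 'warned'; c-commands the pronoun within its binding domain — blocked (Principle B).
— Noah: possessor inside the subject DP of the clause headed by 'found'; does not c-command the pronoun — Principle B does not apply; allowed.
— Yusuf: subject of the clause headed by 'convinced'; c-commands the pronoun but lies outside its binding domain — allowed.

Ethan, Jonas, Noah, Yusuf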